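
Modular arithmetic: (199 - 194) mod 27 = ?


199 - 194 = 5
5 mod 27 = 5


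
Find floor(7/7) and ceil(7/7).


7/7 = 1.0000
floor = 1
ceil = 1

floor = 1, ceil = 1


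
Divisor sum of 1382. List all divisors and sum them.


Divisors of 1382: 1, 2, 691, 1382
Sum = 1 + 2 + 691 + 1382 = 2076

σ(1382) = 2076


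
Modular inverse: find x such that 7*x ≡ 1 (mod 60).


Use the extended Euclidean algorithm on (60, 7); each row r = 60*s + 7*t:
r=60, s=1, t=0
r=7, s=0, t=1
q=8: r=4, s=1, t=-8   [60*(1) + 7*(-8) = 4]
q=1: r=3, s=-1, t=9   [60*(-1) + 7*(9) = 3]
q=1: r=1, s=2, t=-17   [60*(2) + 7*(-17) = 1]
q=3: r=0, s=-7, t=60   [60*(-7) + 7*(60) = 0]
GCD = 1 with t = -17, so 7*(-17) ≡ 1 (mod 60)
Inverse = -17 mod 60 = 43
Check: 7 * 43 = 301 ≡ 1 (mod 60)

7^(-1) ≡ 43 (mod 60)


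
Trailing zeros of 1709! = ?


floor(1709/5) = 341
floor(1709/25) = 68
floor(1709/125) = 13
floor(1709/625) = 2
Total = 424

424 trailing zeros


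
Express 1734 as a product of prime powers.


1734 / 2 = 867
867 / 3 = 289
289 / 17 = 17
17 / 17 = 1
1734 = 2 × 3 × 17^2


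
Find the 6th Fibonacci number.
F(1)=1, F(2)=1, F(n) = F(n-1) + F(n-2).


Sequence: 1, 1, 2, 3, 5, 8
F(6) = 8


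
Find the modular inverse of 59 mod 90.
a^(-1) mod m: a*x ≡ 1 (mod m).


Use the extended Euclidean algorithm on (90, 59); each row r = 90*s + 59*t:
r=90, s=1, t=0
r=59, s=0, t=1
q=1: r=31, s=1, t=-1   [90*(1) + 59*(-1) = 31]
q=1: r=28, s=-1, t=2   [90*(-1) + 59*(2) = 28]
q=1: r=3, s=2, t=-3   [90*(2) + 59*(-3) = 3]
q=9: r=1, s=-19, t=29   [90*(-19) + 59*(29) = 1]
q=3: r=0, s=59, t=-90   [90*(59) + 59*(-90) = 0]
GCD = 1 with t = 29, so 59*(29) ≡ 1 (mod 90)
Inverse = 29 mod 90 = 29
Check: 59 * 29 = 1711 ≡ 1 (mod 90)

59^(-1) ≡ 29 (mod 90)


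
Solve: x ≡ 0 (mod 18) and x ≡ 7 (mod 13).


M = 18*13 = 234
M1 = M/18 = 13, M2 = M/13 = 18
M1^(-1) mod 18 = 7, M2^(-1) mod 13 = 8
x = 0*13*7 + 7*18*8 = 1008
1008 mod 234 = 72
Check: 72 mod 18 = 0 ✓, 72 mod 13 = 7 ✓

x ≡ 72 (mod 234)


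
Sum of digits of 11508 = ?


1 + 1 + 5 + 0 + 8 = 15


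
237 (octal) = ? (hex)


237 (base 8) = 159 (decimal)
159 (decimal) = 9F (base 16)


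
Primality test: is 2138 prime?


2138 / 2 = 1069 (exact division)
2138 is NOT prime.

No, 2138 is not prime


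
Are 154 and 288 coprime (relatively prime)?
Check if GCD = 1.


Euclidean algorithm:
288 = 1 * 154 + 134
154 = 1 * 134 + 20
134 = 6 * 20 + 14
20 = 1 * 14 + 6
14 = 2 * 6 + 2
6 = 3 * 2 + 0
GCD(154, 288) = 2

No, not coprime (GCD = 2)


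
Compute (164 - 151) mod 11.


164 - 151 = 13
13 mod 11 = 2


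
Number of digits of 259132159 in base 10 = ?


259132159 has 9 digits in base 10
floor(log10(259132159)) + 1 = floor(8.4135) + 1 = 9

9 digits (base 10)


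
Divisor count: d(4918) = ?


4918 = 2^1 × 2459^1
d(4918) = (1+1) × (1+1) = 4

4 divisors


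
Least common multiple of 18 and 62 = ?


GCD(18, 62) = 2
LCM = 18*62/2 = 1116/2 = 558

LCM = 558


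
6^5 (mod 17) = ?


6^1 mod 17 = 6
6^2 mod 17 = 2
6^3 mod 17 = 12
6^4 mod 17 = 4
6^5 mod 17 = 7


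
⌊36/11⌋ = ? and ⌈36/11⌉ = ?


36/11 = 3.2727
floor = 3
ceil = 4

floor = 3, ceil = 4


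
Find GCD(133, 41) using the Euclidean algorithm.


133 = 3 * 41 + 10
41 = 4 * 10 + 1
10 = 10 * 1 + 0
GCD = 1


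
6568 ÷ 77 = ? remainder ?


6568 = 77 * 85 + 23
Check: 6545 + 23 = 6568

q = 85, r = 23


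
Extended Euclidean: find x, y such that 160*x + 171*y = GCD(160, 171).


Tabular extended Euclidean (each row: r = 160*s + 171*t):
r=160, s=1, t=0
r=171, s=0, t=1
q=0: r=160, s=1, t=0   [160*(1) + 171*(0) = 160]
q=1: r=11, s=-1, t=1   [160*(-1) + 171*(1) = 11]
q=14: r=6, s=15, t=-14   [160*(15) + 171*(-14) = 6]
q=1: r=5, s=-16, t=15   [160*(-16) + 171*(15) = 5]
q=1: r=1, s=31, t=-29   [160*(31) + 171*(-29) = 1]
q=5: r=0, s=-171, t=160   [160*(-171) + 171*(160) = 0]
GCD = 1; from the row with r=1: x=31, y=-29
Check: 160*(31) + 171*(-29) = 4960 - 4959 = 1

GCD = 1, x = 31, y = -29


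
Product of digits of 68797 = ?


6 × 8 × 7 × 9 × 7 = 21168


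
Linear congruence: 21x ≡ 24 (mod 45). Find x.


GCD(21, 45) = 3 divides 24
Divide: 7x ≡ 8 (mod 15)
x ≡ 14 (mod 15)


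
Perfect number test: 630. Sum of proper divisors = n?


Proper divisors of 630: 1, 2, 3, 5, 6, 7, 9, 10, 14, 15, 18, 21, 30, 35, 42, 45, 63, 70, 90, 105, 126, 210, 315
Sum = 1 + 2 + 3 + 5 + 6 + 7 + 9 + 10 + 14 + 15 + 18 + 21 + 30 + 35 + 42 + 45 + 63 + 70 + 90 + 105 + 126 + 210 + 315 = 1242

No, 630 is not perfect (1242 ≠ 630)


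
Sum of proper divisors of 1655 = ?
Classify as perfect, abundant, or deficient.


Proper divisors: 1, 5, 331
Sum = 1 + 5 + 331 = 337
337 < 1655 → deficient

s(1655) = 337 (deficient)


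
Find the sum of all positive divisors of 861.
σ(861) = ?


Divisors of 861: 1, 3, 7, 21, 41, 123, 287, 861
Sum = 1 + 3 + 7 + 21 + 41 + 123 + 287 + 861 = 1344

σ(861) = 1344


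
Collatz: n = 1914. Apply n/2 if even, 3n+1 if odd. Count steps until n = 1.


1914 → 957 → 2872 → 1436 → 718 → 359 → 1078 → 539 → 1618 → 809 → 2428 → 1214 → 607 → 1822 → 911 → 2734 → 1367 → 4102 → 2051 → 6154 → 3077 → 9232 → 4616 → 2308 → 1154 → 577 → 1732 → 866 → 433 → 1300 → 650 → 325 → 976 → 488 → 244 → 122 → 61 → 184 → 92 → 46 → 23 → 70 → 35 → 106 → 53 → 160 → 80 → 40 → 20 → 10 → 5 → 16 → 8 → 4 → 2 → 1
Total steps = 55

55 steps


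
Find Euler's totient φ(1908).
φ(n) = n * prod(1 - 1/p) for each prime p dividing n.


1908 = 2^2 × 3^2 × 53
Prime factors: 2, 3, 53
φ(1908) = 1908 × (1-1/2) × (1-1/3) × (1-1/53)
= 1908 × 1/2 × 2/3 × 52/53 = 624

φ(1908) = 624


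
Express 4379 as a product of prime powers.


4379 / 29 = 151
151 / 151 = 1
4379 = 29 × 151


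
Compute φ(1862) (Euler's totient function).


1862 = 2 × 7^2 × 19
Prime factors: 2, 7, 19
φ(1862) = 1862 × (1-1/2) × (1-1/7) × (1-1/19)
= 1862 × 1/2 × 6/7 × 18/19 = 756

φ(1862) = 756


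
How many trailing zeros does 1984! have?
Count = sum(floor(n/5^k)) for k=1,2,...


floor(1984/5) = 396
floor(1984/25) = 79
floor(1984/125) = 15
floor(1984/625) = 3
Total = 493

493 trailing zeros


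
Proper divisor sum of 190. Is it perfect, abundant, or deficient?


Proper divisors: 1, 2, 5, 10, 19, 38, 95
Sum = 1 + 2 + 5 + 10 + 19 + 38 + 95 = 170
170 < 190 → deficient

s(190) = 170 (deficient)


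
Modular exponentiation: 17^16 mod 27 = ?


17^1 mod 27 = 17
17^2 mod 27 = 19
17^3 mod 27 = 26
17^4 mod 27 = 10
17^5 mod 27 = 8
17^6 mod 27 = 1
17^7 mod 27 = 17
17^8 mod 27 = 19
17^9 mod 27 = 26
17^10 mod 27 = 10
17^11 mod 27 = 8
17^12 mod 27 = 1
17^13 mod 27 = 17
17^14 mod 27 = 19
17^15 mod 27 = 26
17^16 mod 27 = 10


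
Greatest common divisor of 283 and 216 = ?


283 = 1 * 216 + 67
216 = 3 * 67 + 15
67 = 4 * 15 + 7
15 = 2 * 7 + 1
7 = 7 * 1 + 0
GCD = 1


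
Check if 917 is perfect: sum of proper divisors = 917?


Proper divisors of 917: 1, 7, 131
Sum = 1 + 7 + 131 = 139

No, 917 is not perfect (139 ≠ 917)


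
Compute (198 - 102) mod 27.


198 - 102 = 96
96 mod 27 = 15


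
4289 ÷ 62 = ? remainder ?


4289 = 62 * 69 + 11
Check: 4278 + 11 = 4289

q = 69, r = 11


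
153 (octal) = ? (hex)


153 (base 8) = 107 (decimal)
107 (decimal) = 6B (base 16)


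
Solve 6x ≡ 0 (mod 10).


GCD(6, 10) = 2 divides 0
Divide: 3x ≡ 0 (mod 5)
x ≡ 0 (mod 5)


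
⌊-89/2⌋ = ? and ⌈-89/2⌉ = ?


-89/2 = -44.5000
floor = -45
ceil = -44

floor = -45, ceil = -44


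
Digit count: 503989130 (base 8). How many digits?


503989130 in base 8 = 3602441612
Number of digits = 10

10 digits (base 8)


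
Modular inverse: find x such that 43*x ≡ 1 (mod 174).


Use the extended Euclidean algorithm on (174, 43); each row r = 174*s + 43*t:
r=174, s=1, t=0
r=43, s=0, t=1
q=4: r=2, s=1, t=-4   [174*(1) + 43*(-4) = 2]
q=21: r=1, s=-21, t=85   [174*(-21) + 43*(85) = 1]
q=2: r=0, s=43, t=-174   [174*(43) + 43*(-174) = 0]
GCD = 1 with t = 85, so 43*(85) ≡ 1 (mod 174)
Inverse = 85 mod 174 = 85
Check: 43 * 85 = 3655 ≡ 1 (mod 174)

43^(-1) ≡ 85 (mod 174)


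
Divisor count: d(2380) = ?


2380 = 2^2 × 5^1 × 7^1 × 17^1
d(2380) = (2+1) × (1+1) × (1+1) × (1+1) = 24

24 divisors


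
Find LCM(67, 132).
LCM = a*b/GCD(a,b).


GCD(67, 132) = 1
LCM = 67*132/1 = 8844/1 = 8844

LCM = 8844


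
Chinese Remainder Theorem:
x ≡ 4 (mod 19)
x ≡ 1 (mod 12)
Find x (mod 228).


M = 19*12 = 228
M1 = M/19 = 12, M2 = M/12 = 19
M1^(-1) mod 19 = 8, M2^(-1) mod 12 = 7
x = 4*12*8 + 1*19*7 = 517
517 mod 228 = 61
Check: 61 mod 19 = 4 ✓, 61 mod 12 = 1 ✓

x ≡ 61 (mod 228)


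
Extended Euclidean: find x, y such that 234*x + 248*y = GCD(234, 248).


Tabular extended Euclidean (each row: r = 234*s + 248*t):
r=234, s=1, t=0
r=248, s=0, t=1
q=0: r=234, s=1, t=0   [234*(1) + 248*(0) = 234]
q=1: r=14, s=-1, t=1   [234*(-1) + 248*(1) = 14]
q=16: r=10, s=17, t=-16   [234*(17) + 248*(-16) = 10]
q=1: r=4, s=-18, t=17   [234*(-18) + 248*(17) = 4]
q=2: r=2, s=53, t=-50   [234*(53) + 248*(-50) = 2]
q=2: r=0, s=-124, t=117   [234*(-124) + 248*(117) = 0]
GCD = 2; from the row with r=2: x=53, y=-50
Check: 234*(53) + 248*(-50) = 12402 - 12400 = 2

GCD = 2, x = 53, y = -50


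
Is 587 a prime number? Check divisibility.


Check divisors up to sqrt(587) = 24.2281
No divisors found.
587 is prime.

Yes, 587 is prime


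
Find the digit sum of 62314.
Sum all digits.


6 + 2 + 3 + 1 + 4 = 16


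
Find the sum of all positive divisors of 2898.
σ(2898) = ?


Divisors of 2898: 1, 2, 3, 6, 7, 9, 14, 18, 21, 23, 42, 46, 63, 69, 126, 138, 161, 207, 322, 414, 483, 966, 1449, 2898
Sum = 1 + 2 + 3 + 6 + 7 + 9 + 14 + 18 + 21 + 23 + 42 + 46 + 63 + 69 + 126 + 138 + 161 + 207 + 322 + 414 + 483 + 966 + 1449 + 2898 = 7488

σ(2898) = 7488


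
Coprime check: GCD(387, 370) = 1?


Euclidean algorithm:
387 = 1 * 370 + 17
370 = 21 * 17 + 13
17 = 1 * 13 + 4
13 = 3 * 4 + 1
4 = 4 * 1 + 0
GCD(387, 370) = 1

Yes, coprime (GCD = 1)


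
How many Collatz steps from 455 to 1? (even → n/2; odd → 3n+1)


455 → 1366 → 683 → 2050 → 1025 → 3076 → 1538 → 769 → 2308 → 1154 → 577 → 1732 → 866 → 433 → 1300 → 650 → 325 → 976 → 488 → 244 → 122 → 61 → 184 → 92 → 46 → 23 → 70 → 35 → 106 → 53 → 160 → 80 → 40 → 20 → 10 → 5 → 16 → 8 → 4 → 2 → 1
Total steps = 40

40 steps


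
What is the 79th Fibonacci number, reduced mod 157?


F(k) mod 157 for k=1..79:
1, 1, 2, 3, 5, 8, 13, 21, 34, 55, 89, 144, 76, 63, 139, 45, 27, 72, 99, 14, 113, 127, 83, 53, 136, 32, 11, 43, 54, 97, 151, 91, 85, 19, 104, 123, 70, 36, 106, 142, 91, 76, 10, 86, 96, 25, 121, 146, 110, 99, 52, 151, 46, 40, 86, 126, 55, 24, 79, 103, 25, 128, 153, 124, 120, 87, 50, 137, 30, 10, 40, 50, 90, 140, 73, 56, 129, 28, 0
F(79) mod 157 = 0


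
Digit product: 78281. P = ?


7 × 8 × 2 × 8 × 1 = 896


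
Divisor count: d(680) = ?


680 = 2^3 × 5^1 × 17^1
d(680) = (3+1) × (1+1) × (1+1) = 16

16 divisors


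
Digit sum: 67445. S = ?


6 + 7 + 4 + 4 + 5 = 26


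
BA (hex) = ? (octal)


BA (base 16) = 186 (decimal)
186 (decimal) = 272 (base 8)


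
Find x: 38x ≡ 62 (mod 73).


GCD(38, 73) = 1, unique solution
a^(-1) mod 73 = 25
x = 25 * 62 mod 73 = 17

x ≡ 17 (mod 73)


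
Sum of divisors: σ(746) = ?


Divisors of 746: 1, 2, 373, 746
Sum = 1 + 2 + 373 + 746 = 1122

σ(746) = 1122


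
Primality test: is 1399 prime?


Check divisors up to sqrt(1399) = 37.4032
No divisors found.
1399 is prime.

Yes, 1399 is prime


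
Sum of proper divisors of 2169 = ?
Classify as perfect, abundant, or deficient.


Proper divisors: 1, 3, 9, 241, 723
Sum = 1 + 3 + 9 + 241 + 723 = 977
977 < 2169 → deficient

s(2169) = 977 (deficient)


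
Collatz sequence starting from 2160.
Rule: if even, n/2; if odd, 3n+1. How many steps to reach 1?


2160 → 1080 → 540 → 270 → 135 → 406 → 203 → 610 → 305 → 916 → 458 → 229 → 688 → 344 → 172 → 86 → 43 → 130 → 65 → 196 → 98 → 49 → 148 → 74 → 37 → 112 → 56 → 28 → 14 → 7 → 22 → 11 → 34 → 17 → 52 → 26 → 13 → 40 → 20 → 10 → 5 → 16 → 8 → 4 → 2 → 1
Total steps = 45

45 steps


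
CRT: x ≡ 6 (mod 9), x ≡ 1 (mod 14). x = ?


M = 9*14 = 126
M1 = M/9 = 14, M2 = M/14 = 9
M1^(-1) mod 9 = 2, M2^(-1) mod 14 = 11
x = 6*14*2 + 1*9*11 = 267
267 mod 126 = 15
Check: 15 mod 9 = 6 ✓, 15 mod 14 = 1 ✓

x ≡ 15 (mod 126)


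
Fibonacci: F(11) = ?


Sequence: 1, 1, 2, 3, 5, 8, 13, 21, 34, 55, 89
F(11) = 89


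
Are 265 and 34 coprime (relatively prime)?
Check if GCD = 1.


Euclidean algorithm:
265 = 7 * 34 + 27
34 = 1 * 27 + 7
27 = 3 * 7 + 6
7 = 1 * 6 + 1
6 = 6 * 1 + 0
GCD(265, 34) = 1

Yes, coprime (GCD = 1)


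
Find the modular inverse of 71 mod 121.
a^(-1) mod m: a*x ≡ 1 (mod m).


Use the extended Euclidean algorithm on (121, 71); each row r = 121*s + 71*t:
r=121, s=1, t=0
r=71, s=0, t=1
q=1: r=50, s=1, t=-1   [121*(1) + 71*(-1) = 50]
q=1: r=21, s=-1, t=2   [121*(-1) + 71*(2) = 21]
q=2: r=8, s=3, t=-5   [121*(3) + 71*(-5) = 8]
q=2: r=5, s=-7, t=12   [121*(-7) + 71*(12) = 5]
q=1: r=3, s=10, t=-17   [121*(10) + 71*(-17) = 3]
q=1: r=2, s=-17, t=29   [121*(-17) + 71*(29) = 2]
q=1: r=1, s=27, t=-46   [121*(27) + 71*(-46) = 1]
q=2: r=0, s=-71, t=121   [121*(-71) + 71*(121) = 0]
GCD = 1 with t = -46, so 71*(-46) ≡ 1 (mod 121)
Inverse = -46 mod 121 = 75
Check: 71 * 75 = 5325 ≡ 1 (mod 121)

71^(-1) ≡ 75 (mod 121)


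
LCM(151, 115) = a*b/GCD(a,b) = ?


GCD(151, 115) = 1
LCM = 151*115/1 = 17365/1 = 17365

LCM = 17365


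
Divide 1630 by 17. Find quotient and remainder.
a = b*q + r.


1630 = 17 * 95 + 15
Check: 1615 + 15 = 1630

q = 95, r = 15


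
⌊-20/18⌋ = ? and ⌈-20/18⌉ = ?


-20/18 = -1.1111
floor = -2
ceil = -1

floor = -2, ceil = -1


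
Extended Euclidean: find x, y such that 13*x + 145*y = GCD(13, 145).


Tabular extended Euclidean (each row: r = 13*s + 145*t):
r=13, s=1, t=0
r=145, s=0, t=1
q=0: r=13, s=1, t=0   [13*(1) + 145*(0) = 13]
q=11: r=2, s=-11, t=1   [13*(-11) + 145*(1) = 2]
q=6: r=1, s=67, t=-6   [13*(67) + 145*(-6) = 1]
q=2: r=0, s=-145, t=13   [13*(-145) + 145*(13) = 0]
GCD = 1; from the row with r=1: x=67, y=-6
Check: 13*(67) + 145*(-6) = 871 - 870 = 1

GCD = 1, x = 67, y = -6


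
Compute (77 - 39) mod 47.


77 - 39 = 38
38 mod 47 = 38


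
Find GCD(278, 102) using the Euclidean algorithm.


278 = 2 * 102 + 74
102 = 1 * 74 + 28
74 = 2 * 28 + 18
28 = 1 * 18 + 10
18 = 1 * 10 + 8
10 = 1 * 8 + 2
8 = 4 * 2 + 0
GCD = 2


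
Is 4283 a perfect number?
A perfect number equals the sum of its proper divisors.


Proper divisors of 4283: 1
Sum = 1 = 1

No, 4283 is not perfect (1 ≠ 4283)


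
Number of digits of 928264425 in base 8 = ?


928264425 in base 8 = 6725030351
Number of digits = 10

10 digits (base 8)


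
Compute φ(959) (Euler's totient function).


959 = 7 × 137
Prime factors: 7, 137
φ(959) = 959 × (1-1/7) × (1-1/137)
= 959 × 6/7 × 136/137 = 816

φ(959) = 816


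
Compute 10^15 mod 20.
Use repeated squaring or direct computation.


10^1 mod 20 = 10
10^2 mod 20 = 0
10^3 mod 20 = 0
10^4 mod 20 = 0
10^5 mod 20 = 0
10^6 mod 20 = 0
10^7 mod 20 = 0
10^8 mod 20 = 0
10^9 mod 20 = 0
10^10 mod 20 = 0
10^11 mod 20 = 0
10^12 mod 20 = 0
10^13 mod 20 = 0
10^14 mod 20 = 0
10^15 mod 20 = 0


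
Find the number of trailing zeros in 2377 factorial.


floor(2377/5) = 475
floor(2377/25) = 95
floor(2377/125) = 19
floor(2377/625) = 3
Total = 592

592 trailing zeros


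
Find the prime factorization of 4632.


4632 / 2 = 2316
2316 / 2 = 1158
1158 / 2 = 579
579 / 3 = 193
193 / 193 = 1
4632 = 2^3 × 3 × 193


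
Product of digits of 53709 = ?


5 × 3 × 7 × 0 × 9 = 0


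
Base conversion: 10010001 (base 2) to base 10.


10010001 (base 2) = 145 (decimal)
145 (decimal) = 145 (base 10)


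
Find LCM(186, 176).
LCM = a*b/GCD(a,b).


GCD(186, 176) = 2
LCM = 186*176/2 = 32736/2 = 16368

LCM = 16368


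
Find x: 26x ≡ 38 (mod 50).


GCD(26, 50) = 2 divides 38
Divide: 13x ≡ 19 (mod 25)
x ≡ 13 (mod 25)


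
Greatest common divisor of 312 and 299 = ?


312 = 1 * 299 + 13
299 = 23 * 13 + 0
GCD = 13


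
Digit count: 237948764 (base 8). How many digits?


237948764 in base 8 = 1613547534
Number of digits = 10

10 digits (base 8)


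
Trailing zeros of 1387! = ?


floor(1387/5) = 277
floor(1387/25) = 55
floor(1387/125) = 11
floor(1387/625) = 2
Total = 345

345 trailing zeros


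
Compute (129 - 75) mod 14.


129 - 75 = 54
54 mod 14 = 12


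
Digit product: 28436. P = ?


2 × 8 × 4 × 3 × 6 = 1152


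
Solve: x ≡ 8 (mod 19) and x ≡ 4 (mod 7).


M = 19*7 = 133
M1 = M/19 = 7, M2 = M/7 = 19
M1^(-1) mod 19 = 11, M2^(-1) mod 7 = 3
x = 8*7*11 + 4*19*3 = 844
844 mod 133 = 46
Check: 46 mod 19 = 8 ✓, 46 mod 7 = 4 ✓

x ≡ 46 (mod 133)


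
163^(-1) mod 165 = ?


Use the extended Euclidean algorithm on (165, 163); each row r = 165*s + 163*t:
r=165, s=1, t=0
r=163, s=0, t=1
q=1: r=2, s=1, t=-1   [165*(1) + 163*(-1) = 2]
q=81: r=1, s=-81, t=82   [165*(-81) + 163*(82) = 1]
q=2: r=0, s=163, t=-165   [165*(163) + 163*(-165) = 0]
GCD = 1 with t = 82, so 163*(82) ≡ 1 (mod 165)
Inverse = 82 mod 165 = 82
Check: 163 * 82 = 13366 ≡ 1 (mod 165)

163^(-1) ≡ 82 (mod 165)


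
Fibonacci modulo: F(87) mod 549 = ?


F(k) mod 549 for k=1..87:
1, 1, 2, 3, 5, 8, 13, 21, 34, 55, 89, 144, 233, 377, 61, 438, 499, 388, 338, 177, 515, 143, 109, 252, 361, 64, 425, 489, 365, 305, 121, 426, 547, 424, 422, 297, 170, 467, 88, 6, 94, 100, 194, 294, 488, 233, 172, 405, 28, 433, 461, 345, 257, 53, 310, 363, 124, 487, 62, 0, 62, 62, 124, 186, 310, 496, 257, 204, 461, 116, 28, 144, 172, 316, 488, 255, 194, 449, 94, 543, 88, 82, 170, 252, 422, 125, 547
F(87) mod 549 = 547


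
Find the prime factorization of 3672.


3672 / 2 = 1836
1836 / 2 = 918
918 / 2 = 459
459 / 3 = 153
153 / 3 = 51
51 / 3 = 17
17 / 17 = 1
3672 = 2^3 × 3^3 × 17


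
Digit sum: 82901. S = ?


8 + 2 + 9 + 0 + 1 = 20


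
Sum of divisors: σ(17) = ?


Divisors of 17: 1, 17
Sum = 1 + 17 = 18

σ(17) = 18


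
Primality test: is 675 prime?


675 / 3 = 225 (exact division)
675 is NOT prime.

No, 675 is not prime


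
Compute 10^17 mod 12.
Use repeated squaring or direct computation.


10^1 mod 12 = 10
10^2 mod 12 = 4
10^3 mod 12 = 4
10^4 mod 12 = 4
10^5 mod 12 = 4
10^6 mod 12 = 4
10^7 mod 12 = 4
10^8 mod 12 = 4
10^9 mod 12 = 4
10^10 mod 12 = 4
10^11 mod 12 = 4
10^12 mod 12 = 4
10^13 mod 12 = 4
10^14 mod 12 = 4
10^15 mod 12 = 4
10^16 mod 12 = 4
10^17 mod 12 = 4


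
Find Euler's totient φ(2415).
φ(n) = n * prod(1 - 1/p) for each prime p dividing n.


2415 = 3 × 5 × 7 × 23
Prime factors: 3, 5, 7, 23
φ(2415) = 2415 × (1-1/3) × (1-1/5) × (1-1/7) × (1-1/23)
= 2415 × 2/3 × 4/5 × 6/7 × 22/23 = 1056

φ(2415) = 1056


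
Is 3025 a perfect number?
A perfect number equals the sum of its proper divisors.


Proper divisors of 3025: 1, 5, 11, 25, 55, 121, 275, 605
Sum = 1 + 5 + 11 + 25 + 55 + 121 + 275 + 605 = 1098

No, 3025 is not perfect (1098 ≠ 3025)


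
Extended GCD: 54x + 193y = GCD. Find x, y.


Tabular extended Euclidean (each row: r = 54*s + 193*t):
r=54, s=1, t=0
r=193, s=0, t=1
q=0: r=54, s=1, t=0   [54*(1) + 193*(0) = 54]
q=3: r=31, s=-3, t=1   [54*(-3) + 193*(1) = 31]
q=1: r=23, s=4, t=-1   [54*(4) + 193*(-1) = 23]
q=1: r=8, s=-7, t=2   [54*(-7) + 193*(2) = 8]
q=2: r=7, s=18, t=-5   [54*(18) + 193*(-5) = 7]
q=1: r=1, s=-25, t=7   [54*(-25) + 193*(7) = 1]
q=7: r=0, s=193, t=-54   [54*(193) + 193*(-54) = 0]
GCD = 1; from the row with r=1: x=-25, y=7
Check: 54*(-25) + 193*(7) = -1350 + 1351 = 1

GCD = 1, x = -25, y = 7


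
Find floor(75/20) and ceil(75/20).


75/20 = 3.7500
floor = 3
ceil = 4

floor = 3, ceil = 4


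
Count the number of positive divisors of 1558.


1558 = 2^1 × 19^1 × 41^1
d(1558) = (1+1) × (1+1) × (1+1) = 8

8 divisors


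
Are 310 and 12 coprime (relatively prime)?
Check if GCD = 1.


Euclidean algorithm:
310 = 25 * 12 + 10
12 = 1 * 10 + 2
10 = 5 * 2 + 0
GCD(310, 12) = 2

No, not coprime (GCD = 2)


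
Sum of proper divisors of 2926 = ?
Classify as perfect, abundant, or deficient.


Proper divisors: 1, 2, 7, 11, 14, 19, 22, 38, 77, 133, 154, 209, 266, 418, 1463
Sum = 1 + 2 + 7 + 11 + 14 + 19 + 22 + 38 + 77 + 133 + 154 + 209 + 266 + 418 + 1463 = 2834
2834 < 2926 → deficient

s(2926) = 2834 (deficient)


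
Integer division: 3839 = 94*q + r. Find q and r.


3839 = 94 * 40 + 79
Check: 3760 + 79 = 3839

q = 40, r = 79


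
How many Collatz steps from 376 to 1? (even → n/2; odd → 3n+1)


376 → 188 → 94 → 47 → 142 → 71 → 214 → 107 → 322 → 161 → 484 → 242 → 121 → 364 → 182 → 91 → 274 → 137 → 412 → 206 → 103 → 310 → 155 → 466 → 233 → 700 → 350 → 175 → 526 → 263 → 790 → 395 → 1186 → 593 → 1780 → 890 → 445 → 1336 → 668 → 334 → 167 → 502 → 251 → 754 → 377 → 1132 → 566 → 283 → 850 → 425 → 1276 → 638 → 319 → 958 → 479 → 1438 → 719 → 2158 → 1079 → 3238 → 1619 → 4858 → 2429 → 7288 → 3644 → 1822 → 911 → 2734 → 1367 → 4102 → 2051 → 6154 → 3077 → 9232 → 4616 → 2308 → 1154 → 577 → 1732 → 866 → 433 → 1300 → 650 → 325 → 976 → 488 → 244 → 122 → 61 → 184 → 92 → 46 → 23 → 70 → 35 → 106 → 53 → 160 → 80 → 40 → 20 → 10 → 5 → 16 → 8 → 4 → 2 → 1
Total steps = 107

107 steps


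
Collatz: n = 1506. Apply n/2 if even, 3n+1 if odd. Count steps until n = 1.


1506 → 753 → 2260 → 1130 → 565 → 1696 → 848 → 424 → 212 → 106 → 53 → 160 → 80 → 40 → 20 → 10 → 5 → 16 → 8 → 4 → 2 → 1
Total steps = 21

21 steps


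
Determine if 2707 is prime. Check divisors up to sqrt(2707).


Check divisors up to sqrt(2707) = 52.0288
No divisors found.
2707 is prime.

Yes, 2707 is prime


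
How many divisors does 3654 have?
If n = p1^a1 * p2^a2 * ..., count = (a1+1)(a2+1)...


3654 = 2^1 × 3^2 × 7^1 × 29^1
d(3654) = (1+1) × (2+1) × (1+1) × (1+1) = 24

24 divisors


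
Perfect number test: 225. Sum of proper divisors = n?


Proper divisors of 225: 1, 3, 5, 9, 15, 25, 45, 75
Sum = 1 + 3 + 5 + 9 + 15 + 25 + 45 + 75 = 178

No, 225 is not perfect (178 ≠ 225)


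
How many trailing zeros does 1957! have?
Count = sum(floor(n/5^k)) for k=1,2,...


floor(1957/5) = 391
floor(1957/25) = 78
floor(1957/125) = 15
floor(1957/625) = 3
Total = 487

487 trailing zeros


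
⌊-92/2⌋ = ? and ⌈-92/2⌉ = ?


-92/2 = -46.0000
floor = -46
ceil = -46

floor = -46, ceil = -46


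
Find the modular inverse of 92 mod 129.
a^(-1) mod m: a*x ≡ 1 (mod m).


Use the extended Euclidean algorithm on (129, 92); each row r = 129*s + 92*t:
r=129, s=1, t=0
r=92, s=0, t=1
q=1: r=37, s=1, t=-1   [129*(1) + 92*(-1) = 37]
q=2: r=18, s=-2, t=3   [129*(-2) + 92*(3) = 18]
q=2: r=1, s=5, t=-7   [129*(5) + 92*(-7) = 1]
q=18: r=0, s=-92, t=129   [129*(-92) + 92*(129) = 0]
GCD = 1 with t = -7, so 92*(-7) ≡ 1 (mod 129)
Inverse = -7 mod 129 = 122
Check: 92 * 122 = 11224 ≡ 1 (mod 129)

92^(-1) ≡ 122 (mod 129)


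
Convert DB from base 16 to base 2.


DB (base 16) = 219 (decimal)
219 (decimal) = 11011011 (base 2)


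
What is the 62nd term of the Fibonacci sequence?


Sequence: 1, 1, 2, 3, 5, 8, 13, 21, 34, 55, 89, 144, 233, 377, 610, 987, 1597, 2584, 4181, 6765, 10946, 17711, 28657, 46368, 75025, 121393, 196418, 317811, 514229, 832040, 1346269, 2178309, 3524578, 5702887, 9227465, 14930352, 24157817, 39088169, 63245986, 102334155, 165580141, 267914296, 433494437, 701408733, 1134903170, 1836311903, 2971215073, 4807526976, 7778742049, 12586269025, 20365011074, 32951280099, 53316291173, 86267571272, 139583862445, 225851433717, 365435296162, 591286729879, 956722026041, 1548008755920, 2504730781961, 4052739537881
F(62) = 4052739537881


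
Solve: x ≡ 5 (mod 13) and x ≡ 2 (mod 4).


M = 13*4 = 52
M1 = M/13 = 4, M2 = M/4 = 13
M1^(-1) mod 13 = 10, M2^(-1) mod 4 = 1
x = 5*4*10 + 2*13*1 = 226
226 mod 52 = 18
Check: 18 mod 13 = 5 ✓, 18 mod 4 = 2 ✓

x ≡ 18 (mod 52)


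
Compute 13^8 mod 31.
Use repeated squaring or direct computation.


13^1 mod 31 = 13
13^2 mod 31 = 14
13^3 mod 31 = 27
13^4 mod 31 = 10
13^5 mod 31 = 6
13^6 mod 31 = 16
13^7 mod 31 = 22
13^8 mod 31 = 7


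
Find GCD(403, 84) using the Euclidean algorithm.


403 = 4 * 84 + 67
84 = 1 * 67 + 17
67 = 3 * 17 + 16
17 = 1 * 16 + 1
16 = 16 * 1 + 0
GCD = 1


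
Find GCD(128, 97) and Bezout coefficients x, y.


Tabular extended Euclidean (each row: r = 128*s + 97*t):
r=128, s=1, t=0
r=97, s=0, t=1
q=1: r=31, s=1, t=-1   [128*(1) + 97*(-1) = 31]
q=3: r=4, s=-3, t=4   [128*(-3) + 97*(4) = 4]
q=7: r=3, s=22, t=-29   [128*(22) + 97*(-29) = 3]
q=1: r=1, s=-25, t=33   [128*(-25) + 97*(33) = 1]
q=3: r=0, s=97, t=-128   [128*(97) + 97*(-128) = 0]
GCD = 1; from the row with r=1: x=-25, y=33
Check: 128*(-25) + 97*(33) = -3200 + 3201 = 1

GCD = 1, x = -25, y = 33


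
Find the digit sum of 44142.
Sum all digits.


4 + 4 + 1 + 4 + 2 = 15


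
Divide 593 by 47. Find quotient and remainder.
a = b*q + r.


593 = 47 * 12 + 29
Check: 564 + 29 = 593

q = 12, r = 29


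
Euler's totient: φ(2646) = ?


2646 = 2 × 3^3 × 7^2
Prime factors: 2, 3, 7
φ(2646) = 2646 × (1-1/2) × (1-1/3) × (1-1/7)
= 2646 × 1/2 × 2/3 × 6/7 = 756

φ(2646) = 756


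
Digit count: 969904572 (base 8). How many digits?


969904572 in base 8 = 7163710674
Number of digits = 10

10 digits (base 8)


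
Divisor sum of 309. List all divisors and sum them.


Divisors of 309: 1, 3, 103, 309
Sum = 1 + 3 + 103 + 309 = 416

σ(309) = 416


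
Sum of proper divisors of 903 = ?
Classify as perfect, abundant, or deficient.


Proper divisors: 1, 3, 7, 21, 43, 129, 301
Sum = 1 + 3 + 7 + 21 + 43 + 129 + 301 = 505
505 < 903 → deficient

s(903) = 505 (deficient)


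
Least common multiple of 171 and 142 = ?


GCD(171, 142) = 1
LCM = 171*142/1 = 24282/1 = 24282

LCM = 24282


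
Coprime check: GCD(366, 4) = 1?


Euclidean algorithm:
366 = 91 * 4 + 2
4 = 2 * 2 + 0
GCD(366, 4) = 2

No, not coprime (GCD = 2)


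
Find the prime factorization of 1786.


1786 / 2 = 893
893 / 19 = 47
47 / 47 = 1
1786 = 2 × 19 × 47


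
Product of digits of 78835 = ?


7 × 8 × 8 × 3 × 5 = 6720


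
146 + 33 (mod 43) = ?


146 + 33 = 179
179 mod 43 = 7


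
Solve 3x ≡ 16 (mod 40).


GCD(3, 40) = 1, unique solution
a^(-1) mod 40 = 27
x = 27 * 16 mod 40 = 32

x ≡ 32 (mod 40)


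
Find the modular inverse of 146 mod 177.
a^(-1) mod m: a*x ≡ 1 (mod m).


Use the extended Euclidean algorithm on (177, 146); each row r = 177*s + 146*t:
r=177, s=1, t=0
r=146, s=0, t=1
q=1: r=31, s=1, t=-1   [177*(1) + 146*(-1) = 31]
q=4: r=22, s=-4, t=5   [177*(-4) + 146*(5) = 22]
q=1: r=9, s=5, t=-6   [177*(5) + 146*(-6) = 9]
q=2: r=4, s=-14, t=17   [177*(-14) + 146*(17) = 4]
q=2: r=1, s=33, t=-40   [177*(33) + 146*(-40) = 1]
q=4: r=0, s=-146, t=177   [177*(-146) + 146*(177) = 0]
GCD = 1 with t = -40, so 146*(-40) ≡ 1 (mod 177)
Inverse = -40 mod 177 = 137
Check: 146 * 137 = 20002 ≡ 1 (mod 177)

146^(-1) ≡ 137 (mod 177)


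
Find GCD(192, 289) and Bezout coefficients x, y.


Tabular extended Euclidean (each row: r = 192*s + 289*t):
r=192, s=1, t=0
r=289, s=0, t=1
q=0: r=192, s=1, t=0   [192*(1) + 289*(0) = 192]
q=1: r=97, s=-1, t=1   [192*(-1) + 289*(1) = 97]
q=1: r=95, s=2, t=-1   [192*(2) + 289*(-1) = 95]
q=1: r=2, s=-3, t=2   [192*(-3) + 289*(2) = 2]
q=47: r=1, s=143, t=-95   [192*(143) + 289*(-95) = 1]
q=2: r=0, s=-289, t=192   [192*(-289) + 289*(192) = 0]
GCD = 1; from the row with r=1: x=143, y=-95
Check: 192*(143) + 289*(-95) = 27456 - 27455 = 1

GCD = 1, x = 143, y = -95


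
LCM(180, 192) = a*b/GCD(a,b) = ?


GCD(180, 192) = 12
LCM = 180*192/12 = 34560/12 = 2880

LCM = 2880


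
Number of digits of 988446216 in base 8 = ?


988446216 in base 8 = 7272477010
Number of digits = 10

10 digits (base 8)


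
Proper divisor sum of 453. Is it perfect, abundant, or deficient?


Proper divisors: 1, 3, 151
Sum = 1 + 3 + 151 = 155
155 < 453 → deficient

s(453) = 155 (deficient)


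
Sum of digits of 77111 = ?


7 + 7 + 1 + 1 + 1 = 17


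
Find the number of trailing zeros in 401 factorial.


floor(401/5) = 80
floor(401/25) = 16
floor(401/125) = 3
Total = 99

99 trailing zeros


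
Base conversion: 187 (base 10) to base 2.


187 (base 10) = 187 (decimal)
187 (decimal) = 10111011 (base 2)


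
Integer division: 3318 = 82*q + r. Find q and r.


3318 = 82 * 40 + 38
Check: 3280 + 38 = 3318

q = 40, r = 38


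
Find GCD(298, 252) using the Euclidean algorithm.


298 = 1 * 252 + 46
252 = 5 * 46 + 22
46 = 2 * 22 + 2
22 = 11 * 2 + 0
GCD = 2


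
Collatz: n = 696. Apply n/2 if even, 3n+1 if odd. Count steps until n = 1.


696 → 348 → 174 → 87 → 262 → 131 → 394 → 197 → 592 → 296 → 148 → 74 → 37 → 112 → 56 → 28 → 14 → 7 → 22 → 11 → 34 → 17 → 52 → 26 → 13 → 40 → 20 → 10 → 5 → 16 → 8 → 4 → 2 → 1
Total steps = 33

33 steps


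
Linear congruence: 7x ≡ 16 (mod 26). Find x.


GCD(7, 26) = 1, unique solution
a^(-1) mod 26 = 15
x = 15 * 16 mod 26 = 6

x ≡ 6 (mod 26)


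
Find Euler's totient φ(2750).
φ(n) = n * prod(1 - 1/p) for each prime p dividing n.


2750 = 2 × 5^3 × 11
Prime factors: 2, 5, 11
φ(2750) = 2750 × (1-1/2) × (1-1/5) × (1-1/11)
= 2750 × 1/2 × 4/5 × 10/11 = 1000

φ(2750) = 1000


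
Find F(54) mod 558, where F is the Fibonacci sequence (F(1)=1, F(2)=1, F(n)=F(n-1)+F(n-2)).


F(k) mod 558 for k=1..54:
1, 1, 2, 3, 5, 8, 13, 21, 34, 55, 89, 144, 233, 377, 52, 429, 481, 352, 275, 69, 344, 413, 199, 54, 253, 307, 2, 309, 311, 62, 373, 435, 250, 127, 377, 504, 323, 269, 34, 303, 337, 82, 419, 501, 362, 305, 109, 414, 523, 379, 344, 165, 509, 116
F(54) mod 558 = 116


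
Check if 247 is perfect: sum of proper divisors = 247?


Proper divisors of 247: 1, 13, 19
Sum = 1 + 13 + 19 = 33

No, 247 is not perfect (33 ≠ 247)


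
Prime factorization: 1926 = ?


1926 / 2 = 963
963 / 3 = 321
321 / 3 = 107
107 / 107 = 1
1926 = 2 × 3^2 × 107


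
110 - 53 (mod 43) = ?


110 - 53 = 57
57 mod 43 = 14


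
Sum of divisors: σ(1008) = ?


Divisors of 1008: 1, 2, 3, 4, 6, 7, 8, 9, 12, 14, 16, 18, 21, 24, 28, 36, 42, 48, 56, 63, 72, 84, 112, 126, 144, 168, 252, 336, 504, 1008
Sum = 1 + 2 + 3 + 4 + 6 + 7 + 8 + 9 + 12 + 14 + 16 + 18 + 21 + 24 + 28 + 36 + 42 + 48 + 56 + 63 + 72 + 84 + 112 + 126 + 144 + 168 + 252 + 336 + 504 + 1008 = 3224

σ(1008) = 3224


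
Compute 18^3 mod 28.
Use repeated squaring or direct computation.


18^1 mod 28 = 18
18^2 mod 28 = 16
18^3 mod 28 = 8


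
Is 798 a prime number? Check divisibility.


798 / 2 = 399 (exact division)
798 is NOT prime.

No, 798 is not prime


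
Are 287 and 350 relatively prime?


Euclidean algorithm:
350 = 1 * 287 + 63
287 = 4 * 63 + 35
63 = 1 * 35 + 28
35 = 1 * 28 + 7
28 = 4 * 7 + 0
GCD(287, 350) = 7

No, not coprime (GCD = 7)


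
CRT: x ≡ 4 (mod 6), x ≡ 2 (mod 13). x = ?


M = 6*13 = 78
M1 = M/6 = 13, M2 = M/13 = 6
M1^(-1) mod 6 = 1, M2^(-1) mod 13 = 11
x = 4*13*1 + 2*6*11 = 184
184 mod 78 = 28
Check: 28 mod 6 = 4 ✓, 28 mod 13 = 2 ✓

x ≡ 28 (mod 78)


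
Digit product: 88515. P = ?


8 × 8 × 5 × 1 × 5 = 1600


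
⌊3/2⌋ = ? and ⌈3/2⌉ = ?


3/2 = 1.5000
floor = 1
ceil = 2

floor = 1, ceil = 2


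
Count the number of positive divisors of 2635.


2635 = 5^1 × 17^1 × 31^1
d(2635) = (1+1) × (1+1) × (1+1) = 8

8 divisors


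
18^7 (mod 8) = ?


18^1 mod 8 = 2
18^2 mod 8 = 4
18^3 mod 8 = 0
18^4 mod 8 = 0
18^5 mod 8 = 0
18^6 mod 8 = 0
18^7 mod 8 = 0


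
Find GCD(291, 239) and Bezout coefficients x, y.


Tabular extended Euclidean (each row: r = 291*s + 239*t):
r=291, s=1, t=0
r=239, s=0, t=1
q=1: r=52, s=1, t=-1   [291*(1) + 239*(-1) = 52]
q=4: r=31, s=-4, t=5   [291*(-4) + 239*(5) = 31]
q=1: r=21, s=5, t=-6   [291*(5) + 239*(-6) = 21]
q=1: r=10, s=-9, t=11   [291*(-9) + 239*(11) = 10]
q=2: r=1, s=23, t=-28   [291*(23) + 239*(-28) = 1]
q=10: r=0, s=-239, t=291   [291*(-239) + 239*(291) = 0]
GCD = 1; from the row with r=1: x=23, y=-28
Check: 291*(23) + 239*(-28) = 6693 - 6692 = 1

GCD = 1, x = 23, y = -28


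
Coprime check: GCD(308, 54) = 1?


Euclidean algorithm:
308 = 5 * 54 + 38
54 = 1 * 38 + 16
38 = 2 * 16 + 6
16 = 2 * 6 + 4
6 = 1 * 4 + 2
4 = 2 * 2 + 0
GCD(308, 54) = 2

No, not coprime (GCD = 2)


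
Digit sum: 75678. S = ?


7 + 5 + 6 + 7 + 8 = 33


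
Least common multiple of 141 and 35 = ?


GCD(141, 35) = 1
LCM = 141*35/1 = 4935/1 = 4935

LCM = 4935


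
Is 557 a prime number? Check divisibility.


Check divisors up to sqrt(557) = 23.6008
No divisors found.
557 is prime.

Yes, 557 is prime


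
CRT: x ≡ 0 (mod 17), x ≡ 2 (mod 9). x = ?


M = 17*9 = 153
M1 = M/17 = 9, M2 = M/9 = 17
M1^(-1) mod 17 = 2, M2^(-1) mod 9 = 8
x = 0*9*2 + 2*17*8 = 272
272 mod 153 = 119
Check: 119 mod 17 = 0 ✓, 119 mod 9 = 2 ✓

x ≡ 119 (mod 153)


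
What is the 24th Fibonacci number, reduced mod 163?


F(k) mod 163 for k=1..24:
1, 1, 2, 3, 5, 8, 13, 21, 34, 55, 89, 144, 70, 51, 121, 9, 130, 139, 106, 82, 25, 107, 132, 76
F(24) mod 163 = 76


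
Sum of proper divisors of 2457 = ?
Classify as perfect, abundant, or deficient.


Proper divisors: 1, 3, 7, 9, 13, 21, 27, 39, 63, 91, 117, 189, 273, 351, 819
Sum = 1 + 3 + 7 + 9 + 13 + 21 + 27 + 39 + 63 + 91 + 117 + 189 + 273 + 351 + 819 = 2023
2023 < 2457 → deficient

s(2457) = 2023 (deficient)


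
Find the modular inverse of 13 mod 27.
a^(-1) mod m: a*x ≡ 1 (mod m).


Use the extended Euclidean algorithm on (27, 13); each row r = 27*s + 13*t:
r=27, s=1, t=0
r=13, s=0, t=1
q=2: r=1, s=1, t=-2   [27*(1) + 13*(-2) = 1]
q=13: r=0, s=-13, t=27   [27*(-13) + 13*(27) = 0]
GCD = 1 with t = -2, so 13*(-2) ≡ 1 (mod 27)
Inverse = -2 mod 27 = 25
Check: 13 * 25 = 325 ≡ 1 (mod 27)

13^(-1) ≡ 25 (mod 27)


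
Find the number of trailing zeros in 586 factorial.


floor(586/5) = 117
floor(586/25) = 23
floor(586/125) = 4
Total = 144

144 trailing zeros


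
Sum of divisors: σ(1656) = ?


Divisors of 1656: 1, 2, 3, 4, 6, 8, 9, 12, 18, 23, 24, 36, 46, 69, 72, 92, 138, 184, 207, 276, 414, 552, 828, 1656
Sum = 1 + 2 + 3 + 4 + 6 + 8 + 9 + 12 + 18 + 23 + 24 + 36 + 46 + 69 + 72 + 92 + 138 + 184 + 207 + 276 + 414 + 552 + 828 + 1656 = 4680

σ(1656) = 4680


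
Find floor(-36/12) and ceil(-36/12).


-36/12 = -3.0000
floor = -3
ceil = -3

floor = -3, ceil = -3


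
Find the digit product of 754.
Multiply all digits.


7 × 5 × 4 = 140


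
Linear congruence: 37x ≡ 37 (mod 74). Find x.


GCD(37, 74) = 37 divides 37
Divide: 1x ≡ 1 (mod 2)
x ≡ 1 (mod 2)


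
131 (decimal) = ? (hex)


131 (base 10) = 131 (decimal)
131 (decimal) = 83 (base 16)


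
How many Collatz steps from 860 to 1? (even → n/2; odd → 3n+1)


860 → 430 → 215 → 646 → 323 → 970 → 485 → 1456 → 728 → 364 → 182 → 91 → 274 → 137 → 412 → 206 → 103 → 310 → 155 → 466 → 233 → 700 → 350 → 175 → 526 → 263 → 790 → 395 → 1186 → 593 → 1780 → 890 → 445 → 1336 → 668 → 334 → 167 → 502 → 251 → 754 → 377 → 1132 → 566 → 283 → 850 → 425 → 1276 → 638 → 319 → 958 → 479 → 1438 → 719 → 2158 → 1079 → 3238 → 1619 → 4858 → 2429 → 7288 → 3644 → 1822 → 911 → 2734 → 1367 → 4102 → 2051 → 6154 → 3077 → 9232 → 4616 → 2308 → 1154 → 577 → 1732 → 866 → 433 → 1300 → 650 → 325 → 976 → 488 → 244 → 122 → 61 → 184 → 92 → 46 → 23 → 70 → 35 → 106 → 53 → 160 → 80 → 40 → 20 → 10 → 5 → 16 → 8 → 4 → 2 → 1
Total steps = 103

103 steps


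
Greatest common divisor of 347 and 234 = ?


347 = 1 * 234 + 113
234 = 2 * 113 + 8
113 = 14 * 8 + 1
8 = 8 * 1 + 0
GCD = 1


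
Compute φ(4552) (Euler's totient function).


4552 = 2^3 × 569
Prime factors: 2, 569
φ(4552) = 4552 × (1-1/2) × (1-1/569)
= 4552 × 1/2 × 568/569 = 2272

φ(4552) = 2272


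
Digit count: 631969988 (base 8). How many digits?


631969988 in base 8 = 4552614304
Number of digits = 10

10 digits (base 8)


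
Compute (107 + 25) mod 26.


107 + 25 = 132
132 mod 26 = 2


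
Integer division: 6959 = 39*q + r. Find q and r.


6959 = 39 * 178 + 17
Check: 6942 + 17 = 6959

q = 178, r = 17


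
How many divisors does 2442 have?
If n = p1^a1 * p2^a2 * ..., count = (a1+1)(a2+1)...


2442 = 2^1 × 3^1 × 11^1 × 37^1
d(2442) = (1+1) × (1+1) × (1+1) × (1+1) = 16

16 divisors


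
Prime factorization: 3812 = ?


3812 / 2 = 1906
1906 / 2 = 953
953 / 953 = 1
3812 = 2^2 × 953


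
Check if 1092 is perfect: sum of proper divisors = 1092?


Proper divisors of 1092: 1, 2, 3, 4, 6, 7, 12, 13, 14, 21, 26, 28, 39, 42, 52, 78, 84, 91, 156, 182, 273, 364, 546
Sum = 1 + 2 + 3 + 4 + 6 + 7 + 12 + 13 + 14 + 21 + 26 + 28 + 39 + 42 + 52 + 78 + 84 + 91 + 156 + 182 + 273 + 364 + 546 = 2044

No, 1092 is not perfect (2044 ≠ 1092)


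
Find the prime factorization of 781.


781 / 11 = 71
71 / 71 = 1
781 = 11 × 71


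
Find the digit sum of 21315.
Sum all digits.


2 + 1 + 3 + 1 + 5 = 12


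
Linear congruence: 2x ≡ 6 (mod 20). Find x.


GCD(2, 20) = 2 divides 6
Divide: 1x ≡ 3 (mod 10)
x ≡ 3 (mod 10)


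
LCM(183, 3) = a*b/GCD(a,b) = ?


GCD(183, 3) = 3
LCM = 183*3/3 = 549/3 = 183

LCM = 183


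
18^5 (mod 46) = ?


18^1 mod 46 = 18
18^2 mod 46 = 2
18^3 mod 46 = 36
18^4 mod 46 = 4
18^5 mod 46 = 26


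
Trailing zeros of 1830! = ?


floor(1830/5) = 366
floor(1830/25) = 73
floor(1830/125) = 14
floor(1830/625) = 2
Total = 455

455 trailing zeros


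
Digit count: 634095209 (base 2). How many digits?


634095209 in base 2 = 100101110010111000011001101001
Number of digits = 30

30 digits (base 2)


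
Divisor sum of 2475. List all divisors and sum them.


Divisors of 2475: 1, 3, 5, 9, 11, 15, 25, 33, 45, 55, 75, 99, 165, 225, 275, 495, 825, 2475
Sum = 1 + 3 + 5 + 9 + 11 + 15 + 25 + 33 + 45 + 55 + 75 + 99 + 165 + 225 + 275 + 495 + 825 + 2475 = 4836

σ(2475) = 4836


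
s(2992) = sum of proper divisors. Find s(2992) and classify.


Proper divisors: 1, 2, 4, 8, 11, 16, 17, 22, 34, 44, 68, 88, 136, 176, 187, 272, 374, 748, 1496
Sum = 1 + 2 + 4 + 8 + 11 + 16 + 17 + 22 + 34 + 44 + 68 + 88 + 136 + 176 + 187 + 272 + 374 + 748 + 1496 = 3704
3704 > 2992 → abundant

s(2992) = 3704 (abundant)


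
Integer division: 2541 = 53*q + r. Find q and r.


2541 = 53 * 47 + 50
Check: 2491 + 50 = 2541

q = 47, r = 50


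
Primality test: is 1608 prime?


1608 / 2 = 804 (exact division)
1608 is NOT prime.

No, 1608 is not prime


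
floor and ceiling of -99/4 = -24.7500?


-99/4 = -24.7500
floor = -25
ceil = -24

floor = -25, ceil = -24


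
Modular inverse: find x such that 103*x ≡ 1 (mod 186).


Use the extended Euclidean algorithm on (186, 103); each row r = 186*s + 103*t:
r=186, s=1, t=0
r=103, s=0, t=1
q=1: r=83, s=1, t=-1   [186*(1) + 103*(-1) = 83]
q=1: r=20, s=-1, t=2   [186*(-1) + 103*(2) = 20]
q=4: r=3, s=5, t=-9   [186*(5) + 103*(-9) = 3]
q=6: r=2, s=-31, t=56   [186*(-31) + 103*(56) = 2]
q=1: r=1, s=36, t=-65   [186*(36) + 103*(-65) = 1]
q=2: r=0, s=-103, t=186   [186*(-103) + 103*(186) = 0]
GCD = 1 with t = -65, so 103*(-65) ≡ 1 (mod 186)
Inverse = -65 mod 186 = 121
Check: 103 * 121 = 12463 ≡ 1 (mod 186)

103^(-1) ≡ 121 (mod 186)
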